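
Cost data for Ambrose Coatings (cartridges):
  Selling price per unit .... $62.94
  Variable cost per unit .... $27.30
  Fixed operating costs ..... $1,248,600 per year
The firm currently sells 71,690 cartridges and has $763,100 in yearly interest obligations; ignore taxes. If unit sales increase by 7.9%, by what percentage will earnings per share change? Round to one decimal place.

At 71,690 units, contribution = 71,690 × $35.64 = $2,555,031.60.
Subtracting fixed costs: EBIT = $2,555,031.60 − $1,248,600 = $1,306,431.60.
Interest = $763,100.00, so EBIT − I = $543,331.60.
Degree of combined leverage = contribution ÷ (EBIT − I) = $2,555,031.60 ÷ $543,331.60 = 4.7025.
%ΔEPS = DCL × %ΔSales = 4.7025 × +7.9% = +37.1%.

+37.1%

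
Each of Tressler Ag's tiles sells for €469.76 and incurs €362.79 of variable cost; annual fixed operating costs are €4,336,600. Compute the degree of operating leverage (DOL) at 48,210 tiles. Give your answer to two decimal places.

6.29

At 48,210 units, contribution = 48,210 × €106.97 = €5,157,023.70.
Subtracting fixed costs: EBIT = €5,157,023.70 − €4,336,600 = €820,423.70.
So DOL = total CM / EBIT = €5,157,023.70 / €820,423.70 = 6.2858.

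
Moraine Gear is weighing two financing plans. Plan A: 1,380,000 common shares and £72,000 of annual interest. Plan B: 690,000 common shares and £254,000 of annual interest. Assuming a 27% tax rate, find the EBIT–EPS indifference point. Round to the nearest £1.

£436,000

Set EPS_A = EPS_B: (EBIT − £72,000)(1 − 0.27) ÷ 1,380,000 = (EBIT − £254,000)(1 − 0.27) ÷ 690,000.
The (1 − t) factor cancels: (EBIT − 72,000) × 690,000 = (EBIT − 254,000) × 1,380,000.
EBIT × (1,380,000 − 690,000) = 254,000 × 1,380,000 − 72,000 × 690,000 = 300,840,000,000, so EBIT = 300,840,000,000 ÷ 690,000 = 436,000.00.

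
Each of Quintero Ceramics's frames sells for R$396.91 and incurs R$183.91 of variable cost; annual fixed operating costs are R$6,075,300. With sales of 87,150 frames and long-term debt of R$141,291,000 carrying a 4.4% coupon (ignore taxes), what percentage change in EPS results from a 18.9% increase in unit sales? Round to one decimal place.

+55.9%

Contribution at this volume is 87,150 × R$213.00 = R$18,562,950.00.
Operating income = contribution − fixed costs = R$18,562,950.00 − R$6,075,300 = R$12,487,650.00.
After interest of R$6,216,804.00, pre-tax earnings = R$6,270,846.00.
Degree of combined leverage = contribution ÷ (EBIT − I) = R$18,562,950.00 ÷ R$6,270,846.00 = 2.9602.
%ΔEPS = DCL × %ΔSales = 2.9602 × +18.9% = +55.9%.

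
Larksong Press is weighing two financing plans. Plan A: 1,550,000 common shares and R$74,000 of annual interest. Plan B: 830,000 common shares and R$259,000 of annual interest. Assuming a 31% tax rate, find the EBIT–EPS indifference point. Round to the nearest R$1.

R$472,264

At indifference, (EBIT − 74,000)(1 − t)/1,550,000 = (EBIT − 259,000)(1 − t)/830,000.
The (1 − t) factor cancels: (EBIT − 74,000) × 830,000 = (EBIT − 259,000) × 1,550,000.
EBIT × (1,550,000 − 830,000) = 259,000 × 1,550,000 − 74,000 × 830,000 = 340,030,000,000, so EBIT = 340,030,000,000 ÷ 720,000 = 472,263.89.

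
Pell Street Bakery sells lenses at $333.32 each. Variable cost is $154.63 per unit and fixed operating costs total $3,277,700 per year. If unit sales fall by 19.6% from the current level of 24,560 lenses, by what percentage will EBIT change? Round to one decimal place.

Contribution at this volume is 24,560 × $178.69 = $4,388,626.40.
Operating income = contribution − fixed costs = $4,388,626.40 − $3,277,700 = $1,110,926.40.
Degree of operating leverage = $4,388,626.40 / $1,110,926.40 = 3.9504.
Operating income changes by 3.9504 × -19.6% = -77.4%.

-77.4%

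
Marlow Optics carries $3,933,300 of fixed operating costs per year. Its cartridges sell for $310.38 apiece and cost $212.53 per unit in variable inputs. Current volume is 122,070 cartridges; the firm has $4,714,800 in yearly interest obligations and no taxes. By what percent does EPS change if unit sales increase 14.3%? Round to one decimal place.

Total contribution margin = 122,070 × $97.85 = $11,944,549.50.
Subtracting fixed costs: EBIT = $11,944,549.50 − $3,933,300 = $8,011,249.50.
After interest of $4,714,800.00, pre-tax earnings = $3,296,449.50.
DCL = total CM / (EBIT − I) = $11,944,549.50 / $3,296,449.50 = 3.6235.
%ΔEPS = DCL × %ΔSales = 3.6235 × +14.3% = +51.8%.

+51.8%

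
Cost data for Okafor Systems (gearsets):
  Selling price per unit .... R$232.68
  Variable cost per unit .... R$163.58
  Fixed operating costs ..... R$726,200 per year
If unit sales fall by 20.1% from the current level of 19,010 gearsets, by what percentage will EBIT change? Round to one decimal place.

-44.9%

Contribution at this volume is 19,010 × R$69.10 = R$1,313,591.00.
Operating income = contribution − fixed costs = R$1,313,591.00 − R$726,200 = R$587,391.00.
DOL = contribution ÷ EBIT = R$1,313,591.00 ÷ R$587,391.00 = 2.2363.
%ΔEBIT = DOL × %ΔSales = 2.2363 × -20.1% = -44.9%.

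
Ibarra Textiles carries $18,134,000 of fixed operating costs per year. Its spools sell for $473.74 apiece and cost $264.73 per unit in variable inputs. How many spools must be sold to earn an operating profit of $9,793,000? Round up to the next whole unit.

Each unit contributes $473.74 − $264.73 = $209.01.
Units = (FC + target) / CM = ($18,134,000 + $9,793,000) / $209.01 = 133,615.62, so 133,616 spools.

133,616 spools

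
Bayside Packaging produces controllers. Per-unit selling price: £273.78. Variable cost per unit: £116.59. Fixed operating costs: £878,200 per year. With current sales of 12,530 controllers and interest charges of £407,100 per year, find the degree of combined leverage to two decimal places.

2.88

Total contribution margin = 12,530 × £157.19 = £1,969,590.70.
EBIT = £1,969,590.70 − £878,200 = £1,091,390.70. Interest = £407,100.00.
DOL = £1,969,590.70 ÷ £1,091,390.70 = 1.8047; DFL = £1,091,390.70 ÷ £684,290.70 = 1.5949.
Combined leverage = 1.8047 × 1.5949 = 2.8783.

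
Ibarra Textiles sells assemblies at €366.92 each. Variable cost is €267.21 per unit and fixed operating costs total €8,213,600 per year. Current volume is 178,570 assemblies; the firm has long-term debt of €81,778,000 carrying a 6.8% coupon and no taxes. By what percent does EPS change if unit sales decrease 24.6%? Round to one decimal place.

Contribution at this volume is 178,570 × €99.71 = €17,805,214.70.
Subtracting fixed costs: EBIT = €17,805,214.70 − €8,213,600 = €9,591,614.70.
Interest = €5,560,904.00, so EBIT − I = €4,030,710.70.
Degree of combined leverage = contribution ÷ (EBIT − I) = €17,805,214.70 ÷ €4,030,710.70 = 4.4174.
%ΔEPS = DCL × %ΔSales = 4.4174 × -24.6% = -108.7%.

-108.7%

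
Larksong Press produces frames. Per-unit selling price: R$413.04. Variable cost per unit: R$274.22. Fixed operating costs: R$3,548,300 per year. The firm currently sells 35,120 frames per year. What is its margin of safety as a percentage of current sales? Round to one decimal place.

27.2%

Contribution margin per unit = R$413.04 − R$274.22 = R$138.82. Break-even units = R$3,548,300 ÷ R$138.82 = 25,560.44; break-even revenue = 25,560.44 × R$413.04 = R$10,557,483.30.
Actual sales revenue = 35,120 × R$413.04 = R$14,505,964.80.
Margin of safety = (R$14,505,964.80 − R$10,557,483.30) ÷ R$14,505,964.80 = 27.2%.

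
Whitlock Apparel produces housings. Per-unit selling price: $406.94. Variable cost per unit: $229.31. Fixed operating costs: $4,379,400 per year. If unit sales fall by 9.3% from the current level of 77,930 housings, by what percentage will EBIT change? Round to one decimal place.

-13.6%

Total contribution margin = 77,930 × $177.63 = $13,842,705.90.
Subtracting fixed costs: EBIT = $13,842,705.90 − $4,379,400 = $9,463,305.90.
So DOL = total CM / EBIT = $13,842,705.90 / $9,463,305.90 = 1.4628.
%ΔEBIT = DOL × %ΔSales = 1.4628 × -9.3% = -13.6%.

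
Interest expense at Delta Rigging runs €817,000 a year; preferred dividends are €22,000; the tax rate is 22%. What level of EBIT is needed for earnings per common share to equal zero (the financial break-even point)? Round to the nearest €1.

Grossing the preferred dividend up to pre-tax terms: €22,000 / (1 − 0.22) = €28,205.13.
EPS = 0 when EBIT covers interest plus the pre-tax preferred burden: €817,000 + €28,205.13 = €845,205.13.

€845,205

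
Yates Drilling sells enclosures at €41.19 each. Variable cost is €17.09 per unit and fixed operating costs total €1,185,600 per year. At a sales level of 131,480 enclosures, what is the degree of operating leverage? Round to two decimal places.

Contribution at this volume is 131,480 × €24.10 = €3,168,668.00.
Operating income = contribution − fixed costs = €3,168,668.00 − €1,185,600 = €1,983,068.00.
So DOL = total CM / EBIT = €3,168,668.00 / €1,983,068.00 = 1.5979.

1.60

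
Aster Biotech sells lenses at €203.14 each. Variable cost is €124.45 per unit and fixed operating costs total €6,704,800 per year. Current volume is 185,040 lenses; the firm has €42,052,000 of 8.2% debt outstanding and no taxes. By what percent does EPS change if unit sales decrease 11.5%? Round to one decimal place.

-38.0%

Contribution at this volume is 185,040 × €78.69 = €14,560,797.60.
Subtracting fixed costs: EBIT = €14,560,797.60 − €6,704,800 = €7,855,997.60.
After interest of €3,448,264.00, pre-tax earnings = €4,407,733.60.
DCL = total CM / (EBIT − I) = €14,560,797.60 / €4,407,733.60 = 3.3035.
EPS therefore changes by 3.3035 × (-11.5%) = -38.0%.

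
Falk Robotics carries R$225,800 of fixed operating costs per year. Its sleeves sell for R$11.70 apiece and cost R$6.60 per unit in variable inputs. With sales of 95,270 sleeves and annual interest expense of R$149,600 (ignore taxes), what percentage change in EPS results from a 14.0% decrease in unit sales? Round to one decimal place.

At 95,270 units, contribution = 95,270 × R$5.10 = R$485,877.00.
EBIT = R$485,877.00 − R$225,800 = R$260,077.00.
After interest of R$149,600.00, pre-tax earnings = R$110,477.00.
Degree of combined leverage = contribution ÷ (EBIT − I) = R$485,877.00 ÷ R$110,477.00 = 4.3980.
EPS therefore changes by 4.3980 × (-14.0%) = -61.6%.

-61.6%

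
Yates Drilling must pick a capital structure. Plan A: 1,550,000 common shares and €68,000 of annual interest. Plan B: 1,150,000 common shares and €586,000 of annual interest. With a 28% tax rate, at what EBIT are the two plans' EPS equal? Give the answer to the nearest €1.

At indifference, (EBIT − 68,000)(1 − t)/1,550,000 = (EBIT − 586,000)(1 − t)/1,150,000.
The (1 − t) factor cancels: (EBIT − 68,000) × 1,150,000 = (EBIT − 586,000) × 1,550,000.
Solving, EBIT = (586,000·1,550,000 − 68,000·1,150,000) / (1,550,000 − 1,150,000) = 830,100,000,000 / 400,000 = 2,075,250.00.

€2,075,250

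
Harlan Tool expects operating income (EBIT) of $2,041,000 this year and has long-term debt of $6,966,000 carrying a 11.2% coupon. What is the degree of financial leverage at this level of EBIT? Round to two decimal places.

Interest = $780,192.00.
Degree of financial leverage = EBIT / (EBIT − interest) = $2,041,000 / $1,260,808.00 = 1.6188.

1.62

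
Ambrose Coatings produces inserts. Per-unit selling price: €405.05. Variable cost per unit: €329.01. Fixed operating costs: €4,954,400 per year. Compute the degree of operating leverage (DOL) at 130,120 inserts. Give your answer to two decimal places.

Contribution at this volume is 130,120 × €76.04 = €9,894,324.80.
Operating income = contribution − fixed costs = €9,894,324.80 − €4,954,400 = €4,939,924.80.
So DOL = total CM / EBIT = €9,894,324.80 / €4,939,924.80 = 2.0029.

2.00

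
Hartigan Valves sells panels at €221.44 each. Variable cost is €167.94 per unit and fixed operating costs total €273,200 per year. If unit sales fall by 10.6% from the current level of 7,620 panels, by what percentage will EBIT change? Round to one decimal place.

At 7,620 units, contribution = 7,620 × €53.50 = €407,670.00.
EBIT = €407,670.00 − €273,200 = €134,470.00.
Degree of operating leverage = €407,670.00 / €134,470.00 = 3.0317.
Operating income changes by 3.0317 × -10.6% = -32.1%.

-32.1%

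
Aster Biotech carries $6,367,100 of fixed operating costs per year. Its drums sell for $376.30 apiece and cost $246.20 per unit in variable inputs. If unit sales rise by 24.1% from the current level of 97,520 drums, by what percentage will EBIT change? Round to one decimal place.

Total contribution margin = 97,520 × $130.10 = $12,687,352.00.
EBIT = $12,687,352.00 − $6,367,100 = $6,320,252.00.
So DOL = total CM / EBIT = $12,687,352.00 / $6,320,252.00 = 2.0074.
So EBIT moves 2.0074 × (+24.1%) = +48.4%.

+48.4%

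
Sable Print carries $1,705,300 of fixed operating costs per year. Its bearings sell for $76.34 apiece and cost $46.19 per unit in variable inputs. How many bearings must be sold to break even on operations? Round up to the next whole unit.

Each unit contributes $76.34 − $46.19 = $30.15.
Break-even volume = fixed costs ÷ CM per unit = $1,705,300 ÷ $30.15 = 56,560.53, so 56,561 bearings.

56,561 bearings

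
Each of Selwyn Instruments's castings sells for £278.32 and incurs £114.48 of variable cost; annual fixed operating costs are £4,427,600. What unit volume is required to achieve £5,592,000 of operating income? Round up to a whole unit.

61,155 castings

Contribution margin per unit = £278.32 − £114.48 = £163.84.
Units = (FC + target) / CM = (£4,427,600 + £5,592,000) / £163.84 = 61,154.79, so 61,155 castings.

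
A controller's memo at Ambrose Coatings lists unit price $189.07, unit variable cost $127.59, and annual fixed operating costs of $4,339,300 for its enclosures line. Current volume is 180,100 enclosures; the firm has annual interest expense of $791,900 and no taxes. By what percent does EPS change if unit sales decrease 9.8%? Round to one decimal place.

-18.3%

Total contribution margin = 180,100 × $61.48 = $11,072,548.00.
Operating income = contribution − fixed costs = $11,072,548.00 − $4,339,300 = $6,733,248.00.
After interest of $791,900.00, pre-tax earnings = $5,941,348.00.
DCL = total CM / (EBIT − I) = $11,072,548.00 / $5,941,348.00 = 1.8636.
%ΔEPS = DCL × %ΔSales = 1.8636 × -9.8% = -18.3%.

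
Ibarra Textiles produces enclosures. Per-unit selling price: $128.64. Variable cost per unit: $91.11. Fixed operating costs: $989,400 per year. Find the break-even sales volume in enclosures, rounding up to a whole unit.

Unit CM = price − variable cost = $128.64 − $91.11 = $37.53.
Break-even volume = fixed costs ÷ CM per unit = $989,400 ÷ $37.53 = 26,362.91, so 26,363 enclosures.

26,363 enclosures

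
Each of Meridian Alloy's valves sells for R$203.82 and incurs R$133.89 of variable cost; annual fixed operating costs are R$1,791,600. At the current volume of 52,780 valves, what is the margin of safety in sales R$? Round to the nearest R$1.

Contribution margin per unit = R$203.82 − R$133.89 = R$69.93. Break-even units = R$1,791,600 ÷ R$69.93 = 25,619.91; break-even revenue = 25,619.91 × R$203.82 = R$5,221,849.16.
Current sales = 52,780 × R$203.82 = R$10,757,619.60.
Margin of safety = R$10,757,619.60 − R$5,221,849.16 = R$5,535,770.

R$5,535,770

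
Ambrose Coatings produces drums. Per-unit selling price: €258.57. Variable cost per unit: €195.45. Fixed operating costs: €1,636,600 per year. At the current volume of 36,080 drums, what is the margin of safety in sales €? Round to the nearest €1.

Each unit contributes €258.57 − €195.45 = €63.12. Break-even units = €1,636,600 ÷ €63.12 = 25,928.39; break-even revenue = 25,928.39 × €258.57 = €6,704,303.90.
Current sales = 36,080 × €258.57 = €9,329,205.60.
Margin of safety = €9,329,205.60 − €6,704,303.90 = €2,624,902.

€2,624,902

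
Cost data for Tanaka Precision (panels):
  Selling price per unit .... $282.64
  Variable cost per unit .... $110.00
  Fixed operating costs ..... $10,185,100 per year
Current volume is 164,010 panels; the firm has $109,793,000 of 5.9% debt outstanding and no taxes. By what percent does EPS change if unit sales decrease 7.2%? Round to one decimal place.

Contribution at this volume is 164,010 × $172.64 = $28,314,686.40.
Subtracting fixed costs: EBIT = $28,314,686.40 − $10,185,100 = $18,129,586.40.
Interest = $6,477,787.00, so EBIT − I = $11,651,799.40.
DCL = total CM / (EBIT − I) = $28,314,686.40 / $11,651,799.40 = 2.4301.
EPS therefore changes by 2.4301 × (-7.2%) = -17.5%.

-17.5%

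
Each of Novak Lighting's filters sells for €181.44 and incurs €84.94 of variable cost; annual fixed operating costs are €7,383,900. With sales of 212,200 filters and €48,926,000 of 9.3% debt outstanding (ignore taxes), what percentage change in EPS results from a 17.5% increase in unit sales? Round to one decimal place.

At 212,200 units, contribution = 212,200 × €96.50 = €20,477,300.00.
Subtracting fixed costs: EBIT = €20,477,300.00 − €7,383,900 = €13,093,400.00.
Interest = €4,550,118.00, so EBIT − I = €8,543,282.00.
DCL = total CM / (EBIT − I) = €20,477,300.00 / €8,543,282.00 = 2.3969.
EPS therefore changes by 2.3969 × (+17.5%) = +41.9%.

+41.9%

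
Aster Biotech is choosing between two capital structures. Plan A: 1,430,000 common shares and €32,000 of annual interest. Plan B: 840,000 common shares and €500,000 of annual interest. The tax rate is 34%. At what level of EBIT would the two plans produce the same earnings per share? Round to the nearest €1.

€1,166,305

At indifference, (EBIT − 32,000)(1 − t)/1,430,000 = (EBIT − 500,000)(1 − t)/840,000.
Cancelling (1 − t) and cross-multiplying: 840,000·(EBIT − 32,000) = 1,430,000·(EBIT − 500,000).
EBIT × (1,430,000 − 840,000) = 500,000 × 1,430,000 − 32,000 × 840,000 = 688,120,000,000, so EBIT = 688,120,000,000 ÷ 590,000 = 1,166,305.08.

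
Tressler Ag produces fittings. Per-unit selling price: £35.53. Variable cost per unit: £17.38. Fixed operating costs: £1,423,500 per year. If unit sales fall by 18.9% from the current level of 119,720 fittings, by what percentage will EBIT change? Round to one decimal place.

-54.8%

Total contribution margin = 119,720 × £18.15 = £2,172,918.00.
Subtracting fixed costs: EBIT = £2,172,918.00 − £1,423,500 = £749,418.00.
DOL = contribution ÷ EBIT = £2,172,918.00 ÷ £749,418.00 = 2.8995.
So EBIT moves 2.8995 × (-18.9%) = -54.8%.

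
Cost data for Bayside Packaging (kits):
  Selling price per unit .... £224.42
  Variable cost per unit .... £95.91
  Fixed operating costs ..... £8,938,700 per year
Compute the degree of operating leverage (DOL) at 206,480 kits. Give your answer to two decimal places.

Total contribution margin = 206,480 × £128.51 = £26,534,744.80.
Subtracting fixed costs: EBIT = £26,534,744.80 − £8,938,700 = £17,596,044.80.
So DOL = total CM / EBIT = £26,534,744.80 / £17,596,044.80 = 1.5080.

1.51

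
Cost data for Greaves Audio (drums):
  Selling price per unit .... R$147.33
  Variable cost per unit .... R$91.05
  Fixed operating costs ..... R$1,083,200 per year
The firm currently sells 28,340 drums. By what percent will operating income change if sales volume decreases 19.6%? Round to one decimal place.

-61.1%

Contribution at this volume is 28,340 × R$56.28 = R$1,594,975.20.
Subtracting fixed costs: EBIT = R$1,594,975.20 − R$1,083,200 = R$511,775.20.
So DOL = total CM / EBIT = R$1,594,975.20 / R$511,775.20 = 3.1166.
%ΔEBIT = DOL × %ΔSales = 3.1166 × -19.6% = -61.1%.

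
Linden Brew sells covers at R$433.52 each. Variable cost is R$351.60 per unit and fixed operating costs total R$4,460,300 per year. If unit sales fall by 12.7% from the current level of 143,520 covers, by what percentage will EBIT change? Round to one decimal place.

Total contribution margin = 143,520 × R$81.92 = R$11,757,158.40.
EBIT = R$11,757,158.40 − R$4,460,300 = R$7,296,858.40.
DOL = contribution ÷ EBIT = R$11,757,158.40 ÷ R$7,296,858.40 = 1.6113.
%ΔEBIT = DOL × %ΔSales = 1.6113 × -12.7% = -20.5%.

-20.5%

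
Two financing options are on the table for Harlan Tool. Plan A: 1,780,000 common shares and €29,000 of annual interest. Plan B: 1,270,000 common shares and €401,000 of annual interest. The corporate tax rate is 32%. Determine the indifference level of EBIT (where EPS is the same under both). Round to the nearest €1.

Set EPS_A = EPS_B: (EBIT − €29,000)(1 − 0.32) ÷ 1,780,000 = (EBIT − €401,000)(1 − 0.32) ÷ 1,270,000.
Cancelling (1 − t) and cross-multiplying: 1,270,000·(EBIT − 29,000) = 1,780,000·(EBIT − 401,000).
Solving, EBIT = (401,000·1,780,000 − 29,000·1,270,000) / (1,780,000 − 1,270,000) = 676,950,000,000 / 510,000 = 1,327,352.94.

€1,327,353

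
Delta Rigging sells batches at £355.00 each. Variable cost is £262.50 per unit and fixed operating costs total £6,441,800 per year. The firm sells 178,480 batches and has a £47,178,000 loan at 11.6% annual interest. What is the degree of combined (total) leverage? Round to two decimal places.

3.59

At 178,480 units, contribution = 178,480 × £92.50 = £16,509,400.00.
Subtracting fixed costs: EBIT = £16,509,400.00 − £6,441,800 = £10,067,600.00. Interest = £5,472,648.00.
DOL = £16,509,400.00 ÷ £10,067,600.00 = 1.6399; DFL = £10,067,600.00 ÷ £4,594,952.00 = 2.1910.
Combined leverage = 1.6399 × 2.1910 = 3.5930.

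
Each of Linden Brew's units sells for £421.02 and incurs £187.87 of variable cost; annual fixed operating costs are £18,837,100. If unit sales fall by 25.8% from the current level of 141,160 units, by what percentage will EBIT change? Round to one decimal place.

Contribution at this volume is 141,160 × £233.15 = £32,911,454.00.
Subtracting fixed costs: EBIT = £32,911,454.00 − £18,837,100 = £14,074,354.00.
So DOL = total CM / EBIT = £32,911,454.00 / £14,074,354.00 = 2.3384.
So EBIT moves 2.3384 × (-25.8%) = -60.3%.

-60.3%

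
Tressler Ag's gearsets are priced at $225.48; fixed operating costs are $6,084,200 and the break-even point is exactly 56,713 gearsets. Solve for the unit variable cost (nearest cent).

$118.20

At break-even, FC = Q × (P − VC), so P − VC = $6,084,200 ÷ 56,713 = $107.2805.
Hence VC = price − CM = $225.48 − $107.2805 = $118.20.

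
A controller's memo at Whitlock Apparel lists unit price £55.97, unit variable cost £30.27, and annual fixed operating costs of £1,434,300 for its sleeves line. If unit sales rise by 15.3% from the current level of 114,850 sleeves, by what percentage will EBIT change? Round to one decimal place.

At 114,850 units, contribution = 114,850 × £25.70 = £2,951,645.00.
Operating income = contribution − fixed costs = £2,951,645.00 − £1,434,300 = £1,517,345.00.
Degree of operating leverage = £2,951,645.00 / £1,517,345.00 = 1.9453.
Operating income changes by 1.9453 × +15.3% = +29.8%.

+29.8%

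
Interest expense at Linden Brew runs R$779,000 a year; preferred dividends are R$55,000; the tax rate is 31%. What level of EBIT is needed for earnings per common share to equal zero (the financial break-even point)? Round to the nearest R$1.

Preferred dividends are paid after tax, so their pre-tax equivalent is R$55,000 ÷ (1 − 0.31) = R$79,710.14.
Financial break-even EBIT = interest + D_p ÷ (1 − t) = R$779,000 + R$79,710.14 = R$858,710.14.

R$858,710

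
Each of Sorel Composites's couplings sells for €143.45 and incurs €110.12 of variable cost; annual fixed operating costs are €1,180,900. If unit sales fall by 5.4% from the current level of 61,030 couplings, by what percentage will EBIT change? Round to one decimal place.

Contribution at this volume is 61,030 × €33.33 = €2,034,129.90.
Subtracting fixed costs: EBIT = €2,034,129.90 − €1,180,900 = €853,229.90.
Degree of operating leverage = €2,034,129.90 / €853,229.90 = 2.3840.
So EBIT moves 2.3840 × (-5.4%) = -12.9%.

-12.9%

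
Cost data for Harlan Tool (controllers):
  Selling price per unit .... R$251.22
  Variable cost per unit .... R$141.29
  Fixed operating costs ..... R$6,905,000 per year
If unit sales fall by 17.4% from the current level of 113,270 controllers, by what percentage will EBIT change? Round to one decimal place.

Contribution at this volume is 113,270 × R$109.93 = R$12,451,771.10.
Operating income = contribution − fixed costs = R$12,451,771.10 − R$6,905,000 = R$5,546,771.10.
So DOL = total CM / EBIT = R$12,451,771.10 / R$5,546,771.10 = 2.2449.
%ΔEBIT = DOL × %ΔSales = 2.2449 × -17.4% = -39.1%.

-39.1%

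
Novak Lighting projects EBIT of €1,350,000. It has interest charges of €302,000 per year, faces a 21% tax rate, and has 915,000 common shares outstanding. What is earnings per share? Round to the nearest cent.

Interest = €302,000.00, so EBT = €1,350,000 − €302,000.00 = €1,048,000.00.
After tax at 21%: net income = €1,048,000.00 × 0.79 = €827,920.00.
Per share: €827,920.00 / 915,000 shares = €0.90.

€0.90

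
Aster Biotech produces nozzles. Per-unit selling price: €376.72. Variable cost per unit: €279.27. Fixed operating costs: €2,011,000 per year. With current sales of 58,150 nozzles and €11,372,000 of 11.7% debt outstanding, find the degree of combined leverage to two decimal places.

2.44

Total contribution margin = 58,150 × €97.45 = €5,666,717.50.
Operating income = contribution − fixed costs = €5,666,717.50 − €2,011,000 = €3,655,717.50. Interest = €1,330,524.00, so EBIT − I = €2,325,193.50.
Degree of total leverage = total CM / (EBIT − interest) = €5,666,717.50 / €2,325,193.50 = 2.4371.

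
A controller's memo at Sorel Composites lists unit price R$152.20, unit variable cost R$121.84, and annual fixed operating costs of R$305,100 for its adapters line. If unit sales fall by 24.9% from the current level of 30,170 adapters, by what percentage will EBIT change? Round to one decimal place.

-37.3%

Contribution at this volume is 30,170 × R$30.36 = R$915,961.20.
Subtracting fixed costs: EBIT = R$915,961.20 − R$305,100 = R$610,861.20.
Degree of operating leverage = R$915,961.20 / R$610,861.20 = 1.4995.
%ΔEBIT = DOL × %ΔSales = 1.4995 × -24.9% = -37.3%.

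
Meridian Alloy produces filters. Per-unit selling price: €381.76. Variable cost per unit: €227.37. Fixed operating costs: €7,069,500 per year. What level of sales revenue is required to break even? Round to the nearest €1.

€17,480,746

CM per unit = €381.76 − €227.37 = €154.39; CM ratio = €154.39 / €381.76 = 0.4044.
Break-even revenue = fixed costs × price ÷ CM = €7,069,500 × €381.76 ÷ €154.39 = €17,480,746.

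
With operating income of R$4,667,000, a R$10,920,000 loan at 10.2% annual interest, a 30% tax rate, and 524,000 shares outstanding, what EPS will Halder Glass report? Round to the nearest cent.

Pre-tax income = R$4,667,000 − R$1,113,840.00 = R$3,553,160.00.
Net income = R$3,553,160.00 × (1 − 0.30) = R$2,487,212.00.
Per share: R$2,487,212.00 / 524,000 shares = R$4.75.

R$4.75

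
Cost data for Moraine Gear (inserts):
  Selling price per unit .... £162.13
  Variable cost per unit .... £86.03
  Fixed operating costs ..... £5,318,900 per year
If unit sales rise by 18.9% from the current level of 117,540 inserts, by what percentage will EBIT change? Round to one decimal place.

Contribution at this volume is 117,540 × £76.10 = £8,944,794.00.
Subtracting fixed costs: EBIT = £8,944,794.00 − £5,318,900 = £3,625,894.00.
Degree of operating leverage = £8,944,794.00 / £3,625,894.00 = 2.4669.
%ΔEBIT = DOL × %ΔSales = 2.4669 × +18.9% = +46.6%.

+46.6%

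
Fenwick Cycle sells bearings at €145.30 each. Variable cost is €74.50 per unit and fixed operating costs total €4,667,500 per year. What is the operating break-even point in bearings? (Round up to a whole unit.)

Unit CM = price − variable cost = €145.30 − €74.50 = €70.80.
Break-even volume = fixed costs ÷ CM per unit = €4,667,500 ÷ €70.80 = 65,925.14, so 65,926 bearings.

65,926 bearings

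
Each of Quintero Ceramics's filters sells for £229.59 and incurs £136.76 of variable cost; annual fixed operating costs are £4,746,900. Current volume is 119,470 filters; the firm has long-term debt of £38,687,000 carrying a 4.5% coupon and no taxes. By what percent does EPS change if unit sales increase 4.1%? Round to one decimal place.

+9.9%

At 119,470 units, contribution = 119,470 × £92.83 = £11,090,400.10.
EBIT = £11,090,400.10 − £4,746,900 = £6,343,500.10.
Interest = £1,740,915.00, so EBIT − I = £4,602,585.10.
Degree of combined leverage = contribution ÷ (EBIT − I) = £11,090,400.10 ÷ £4,602,585.10 = 2.4096.
EPS therefore changes by 2.4096 × (+4.1%) = +9.9%.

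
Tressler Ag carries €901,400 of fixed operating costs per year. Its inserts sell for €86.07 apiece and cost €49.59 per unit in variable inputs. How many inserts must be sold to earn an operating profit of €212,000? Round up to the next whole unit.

30,521 inserts

Each unit contributes €86.07 − €49.59 = €36.48.
Need Q such that Q × €36.48 − €901,400 = €212,000, i.e. Q = €1,113,400 / €36.48 = 30,520.83 → 30,521.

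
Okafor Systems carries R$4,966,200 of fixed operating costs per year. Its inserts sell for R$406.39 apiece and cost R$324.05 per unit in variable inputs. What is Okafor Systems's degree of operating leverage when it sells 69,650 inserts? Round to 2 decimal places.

Contribution at this volume is 69,650 × R$82.34 = R$5,734,981.00.
Operating income = contribution − fixed costs = R$5,734,981.00 − R$4,966,200 = R$768,781.00.
DOL = contribution ÷ EBIT = R$5,734,981.00 ÷ R$768,781.00 = 7.4598.

7.46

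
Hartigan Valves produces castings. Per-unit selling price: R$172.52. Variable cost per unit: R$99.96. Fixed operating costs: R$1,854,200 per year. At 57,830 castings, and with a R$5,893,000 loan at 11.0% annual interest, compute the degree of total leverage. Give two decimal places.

2.48

Total contribution margin = 57,830 × R$72.56 = R$4,196,144.80.
Subtracting fixed costs: EBIT = R$4,196,144.80 − R$1,854,200 = R$2,341,944.80. Interest = R$648,230.00, so EBIT − I = R$1,693,714.80.
DCL = contribution ÷ (EBIT − I) = R$4,196,144.80 ÷ R$1,693,714.80 = 2.4775.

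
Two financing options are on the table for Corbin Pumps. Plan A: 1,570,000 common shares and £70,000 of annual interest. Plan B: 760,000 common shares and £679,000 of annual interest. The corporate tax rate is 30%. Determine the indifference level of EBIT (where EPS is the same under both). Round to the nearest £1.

£1,250,407

At indifference, (EBIT − 70,000)(1 − t)/1,570,000 = (EBIT − 679,000)(1 − t)/760,000.
The (1 − t) factor cancels: (EBIT − 70,000) × 760,000 = (EBIT − 679,000) × 1,570,000.
EBIT × (1,570,000 − 760,000) = 679,000 × 1,570,000 − 70,000 × 760,000 = 1,012,830,000,000, so EBIT = 1,012,830,000,000 ÷ 810,000 = 1,250,407.41.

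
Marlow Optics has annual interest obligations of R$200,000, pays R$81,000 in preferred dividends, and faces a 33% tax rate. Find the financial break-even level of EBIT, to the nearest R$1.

R$320,896

Preferred dividends are paid after tax, so their pre-tax equivalent is R$81,000 ÷ (1 − 0.33) = R$120,895.52.
Financial break-even EBIT = interest + D_p ÷ (1 − t) = R$200,000 + R$120,895.52 = R$320,895.52.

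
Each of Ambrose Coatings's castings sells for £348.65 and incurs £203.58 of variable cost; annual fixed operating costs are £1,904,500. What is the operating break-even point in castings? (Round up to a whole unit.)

13,129 castings

Unit CM = price − variable cost = £348.65 − £203.58 = £145.07.
Break-even Q = £1,904,500 / £145.07 = 13,128.15 → 13,129 castings.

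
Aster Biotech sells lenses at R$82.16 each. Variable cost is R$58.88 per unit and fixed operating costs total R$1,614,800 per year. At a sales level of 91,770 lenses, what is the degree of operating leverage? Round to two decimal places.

4.10

Total contribution margin = 91,770 × R$23.28 = R$2,136,405.60.
Operating income = contribution − fixed costs = R$2,136,405.60 − R$1,614,800 = R$521,605.60.
So DOL = total CM / EBIT = R$2,136,405.60 / R$521,605.60 = 4.0958.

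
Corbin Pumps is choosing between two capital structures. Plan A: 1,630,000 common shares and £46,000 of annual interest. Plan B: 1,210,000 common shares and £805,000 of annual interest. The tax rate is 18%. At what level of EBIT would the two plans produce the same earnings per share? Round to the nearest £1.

£2,991,643

Set EPS_A = EPS_B: (EBIT − £46,000)(1 − 0.18) ÷ 1,630,000 = (EBIT − £805,000)(1 − 0.18) ÷ 1,210,000.
Cancelling (1 − t) and cross-multiplying: 1,210,000·(EBIT − 46,000) = 1,630,000·(EBIT − 805,000).
Solving, EBIT = (805,000·1,630,000 − 46,000·1,210,000) / (1,630,000 − 1,210,000) = 1,256,490,000,000 / 420,000 = 2,991,642.86.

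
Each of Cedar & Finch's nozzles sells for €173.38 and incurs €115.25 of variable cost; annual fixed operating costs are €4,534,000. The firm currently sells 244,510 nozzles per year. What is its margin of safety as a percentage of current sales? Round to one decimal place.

68.1%

Unit CM = price − variable cost = €173.38 − €115.25 = €58.13. Break-even units = €4,534,000 ÷ €58.13 = 77,997.59; break-even revenue = 77,997.59 × €173.38 = €13,523,222.43.
Current sales = 244,510 × €173.38 = €42,393,143.80.
Margin of safety = (€42,393,143.80 − €13,523,222.43) ÷ €42,393,143.80 = 68.1%.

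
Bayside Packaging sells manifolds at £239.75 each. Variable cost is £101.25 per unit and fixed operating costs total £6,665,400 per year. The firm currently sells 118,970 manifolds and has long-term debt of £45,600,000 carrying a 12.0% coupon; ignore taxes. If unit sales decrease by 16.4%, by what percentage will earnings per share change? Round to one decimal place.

-62.3%

Total contribution margin = 118,970 × £138.50 = £16,477,345.00.
Subtracting fixed costs: EBIT = £16,477,345.00 − £6,665,400 = £9,811,945.00.
After interest of £5,472,000.00, pre-tax earnings = £4,339,945.00.
Degree of combined leverage = contribution ÷ (EBIT − I) = £16,477,345.00 ÷ £4,339,945.00 = 3.7967.
%ΔEPS = DCL × %ΔSales = 3.7967 × -16.4% = -62.3%.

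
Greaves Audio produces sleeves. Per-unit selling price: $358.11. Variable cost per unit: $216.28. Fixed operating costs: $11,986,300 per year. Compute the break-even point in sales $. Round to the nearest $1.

Contribution margin per unit = $358.11 − $216.28 = $141.83, a CM ratio of $141.83 ÷ $358.11 = 0.3961.
Break-even sales = FC ÷ CM ratio = $11,986,300 × $358.11 / $141.83 = $30,264,499.

$30,264,499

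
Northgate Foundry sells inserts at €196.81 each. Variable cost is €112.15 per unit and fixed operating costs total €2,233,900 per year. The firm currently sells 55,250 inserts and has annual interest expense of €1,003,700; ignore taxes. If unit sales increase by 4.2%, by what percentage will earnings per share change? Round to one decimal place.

Total contribution margin = 55,250 × €84.66 = €4,677,465.00.
Subtracting fixed costs: EBIT = €4,677,465.00 − €2,233,900 = €2,443,565.00.
Interest = €1,003,700.00, so EBIT − I = €1,439,865.00.
DCL = total CM / (EBIT − I) = €4,677,465.00 / €1,439,865.00 = 3.2485.
EPS therefore changes by 3.2485 × (+4.2%) = +13.6%.

+13.6%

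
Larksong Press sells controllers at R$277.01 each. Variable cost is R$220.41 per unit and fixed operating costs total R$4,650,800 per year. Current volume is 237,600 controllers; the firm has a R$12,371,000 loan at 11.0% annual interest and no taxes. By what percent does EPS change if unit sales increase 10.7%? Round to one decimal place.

+19.3%

At 237,600 units, contribution = 237,600 × R$56.60 = R$13,448,160.00.
Operating income = contribution − fixed costs = R$13,448,160.00 − R$4,650,800 = R$8,797,360.00.
After interest of R$1,360,810.00, pre-tax earnings = R$7,436,550.00.
Degree of combined leverage = contribution ÷ (EBIT − I) = R$13,448,160.00 ÷ R$7,436,550.00 = 1.8084.
EPS therefore changes by 1.8084 × (+10.7%) = +19.3%.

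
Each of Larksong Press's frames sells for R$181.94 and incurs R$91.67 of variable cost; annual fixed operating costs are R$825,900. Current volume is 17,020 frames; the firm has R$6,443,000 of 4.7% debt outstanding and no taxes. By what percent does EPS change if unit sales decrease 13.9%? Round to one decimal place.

Contribution at this volume is 17,020 × R$90.27 = R$1,536,395.40.
EBIT = R$1,536,395.40 − R$825,900 = R$710,495.40.
Interest = R$302,821.00, so EBIT − I = R$407,674.40.
DCL = total CM / (EBIT − I) = R$1,536,395.40 / R$407,674.40 = 3.7687.
EPS therefore changes by 3.7687 × (-13.9%) = -52.4%.

-52.4%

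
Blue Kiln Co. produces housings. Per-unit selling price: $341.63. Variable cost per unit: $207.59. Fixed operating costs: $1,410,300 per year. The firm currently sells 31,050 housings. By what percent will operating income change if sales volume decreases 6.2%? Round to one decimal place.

-9.4%

Total contribution margin = 31,050 × $134.04 = $4,161,942.00.
Operating income = contribution − fixed costs = $4,161,942.00 − $1,410,300 = $2,751,642.00.
So DOL = total CM / EBIT = $4,161,942.00 / $2,751,642.00 = 1.5125.
So EBIT moves 1.5125 × (-6.2%) = -9.4%.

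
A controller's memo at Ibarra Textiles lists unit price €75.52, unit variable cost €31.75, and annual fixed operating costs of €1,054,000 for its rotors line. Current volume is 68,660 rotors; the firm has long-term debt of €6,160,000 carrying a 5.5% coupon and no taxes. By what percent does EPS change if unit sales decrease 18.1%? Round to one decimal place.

-33.7%

Contribution at this volume is 68,660 × €43.77 = €3,005,248.20.
Subtracting fixed costs: EBIT = €3,005,248.20 − €1,054,000 = €1,951,248.20.
After interest of €338,800.00, pre-tax earnings = €1,612,448.20.
DCL = total CM / (EBIT − I) = €3,005,248.20 / €1,612,448.20 = 1.8638.
%ΔEPS = DCL × %ΔSales = 1.8638 × -18.1% = -33.7%.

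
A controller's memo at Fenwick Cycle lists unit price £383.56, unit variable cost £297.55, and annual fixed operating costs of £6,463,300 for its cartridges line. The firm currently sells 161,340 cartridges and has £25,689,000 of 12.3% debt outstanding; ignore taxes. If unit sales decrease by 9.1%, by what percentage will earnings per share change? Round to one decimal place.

-29.7%

At 161,340 units, contribution = 161,340 × £86.01 = £13,876,853.40.
EBIT = £13,876,853.40 − £6,463,300 = £7,413,553.40.
Interest = £3,159,747.00, so EBIT − I = £4,253,806.40.
DCL = total CM / (EBIT − I) = £13,876,853.40 / £4,253,806.40 = 3.2622.
%ΔEPS = DCL × %ΔSales = 3.2622 × -9.1% = -29.7%.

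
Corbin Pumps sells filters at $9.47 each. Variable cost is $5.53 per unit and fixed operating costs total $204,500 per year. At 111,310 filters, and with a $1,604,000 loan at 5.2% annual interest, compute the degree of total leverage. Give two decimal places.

2.91

Total contribution margin = 111,310 × $3.94 = $438,561.40.
EBIT = $438,561.40 − $204,500 = $234,061.40. Interest = $83,408.00, so EBIT − I = $150,653.40.
DCL = contribution ÷ (EBIT − I) = $438,561.40 ÷ $150,653.40 = 2.9111.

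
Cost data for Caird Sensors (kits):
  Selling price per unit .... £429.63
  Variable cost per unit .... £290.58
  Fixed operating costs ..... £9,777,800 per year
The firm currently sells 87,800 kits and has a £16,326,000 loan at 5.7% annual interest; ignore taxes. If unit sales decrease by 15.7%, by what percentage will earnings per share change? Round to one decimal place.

-127.8%

Contribution at this volume is 87,800 × £139.05 = £12,208,590.00.
Subtracting fixed costs: EBIT = £12,208,590.00 − £9,777,800 = £2,430,790.00.
After interest of £930,582.00, pre-tax earnings = £1,500,208.00.
Degree of combined leverage = contribution ÷ (EBIT − I) = £12,208,590.00 ÷ £1,500,208.00 = 8.1379.
EPS therefore changes by 8.1379 × (-15.7%) = -127.8%.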